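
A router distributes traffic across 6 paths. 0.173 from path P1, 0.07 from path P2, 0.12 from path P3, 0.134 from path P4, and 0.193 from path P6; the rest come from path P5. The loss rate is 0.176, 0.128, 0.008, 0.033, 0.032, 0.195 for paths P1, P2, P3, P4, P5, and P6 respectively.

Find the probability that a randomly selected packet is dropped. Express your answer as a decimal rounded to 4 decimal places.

P(L) ≈ 0.0923

P(P5) = 1 − (0.173 + 0.07 + 0.12 + 0.134 + 0.193) = 0.31.
Using total probability over the partition,
P(L) = P(L|P1)·P(P1) + P(L|P2)·P(P2) + P(L|P3)·P(P3) + P(L|P4)·P(P4) + P(L|P5)·P(P5) + P(L|P6)·P(P6)
      = 0.176·0.173 + 0.128·0.07 + 0.008·0.12 + 0.033·0.134 + 0.032·0.31 + 0.195·0.193
      = 0.030448 + 0.00896 + 0.00096 + 0.004422 + 0.00992 + 0.037635 = 0.092345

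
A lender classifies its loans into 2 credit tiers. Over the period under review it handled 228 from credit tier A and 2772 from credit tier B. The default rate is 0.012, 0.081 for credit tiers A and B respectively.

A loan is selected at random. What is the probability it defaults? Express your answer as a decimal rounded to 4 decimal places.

0.0758

Total: 228 + 2772 = 3000.
P(A) = 228/3000 = 0.076. P(B) = 2772/3000 = 0.924.
Summing over the partition,
P(D) = P(D|A)·P(A) + P(D|B)·P(B)
      = 0.012·0.076 + 0.081·0.924
      = 0.000912 + 0.074844 = 0.075756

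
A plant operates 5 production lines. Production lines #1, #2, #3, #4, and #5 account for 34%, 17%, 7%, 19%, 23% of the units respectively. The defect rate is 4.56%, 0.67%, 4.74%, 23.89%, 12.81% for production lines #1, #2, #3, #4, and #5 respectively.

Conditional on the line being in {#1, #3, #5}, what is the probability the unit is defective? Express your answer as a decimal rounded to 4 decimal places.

Let S = {#1, #3, #5}.
P(S) = 0.34 + 0.07 + 0.23 = 0.64.
P(D ∩ S) = 0.0456·0.34 + 0.0474·0.07 + 0.1281·0.23 = 0.015504 + 0.003318 + 0.029463 = 0.048285.
P(D | S) = 0.048285 / 0.64 = 0.075445…

P(D|S) ≈ 0.0754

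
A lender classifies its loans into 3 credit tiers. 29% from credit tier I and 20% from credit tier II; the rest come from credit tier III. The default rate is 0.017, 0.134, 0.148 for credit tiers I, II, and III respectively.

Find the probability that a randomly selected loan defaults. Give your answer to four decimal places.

P(III) = 1 − (0.29 + 0.2) = 0.51.
By the law of total probability,
P(D) = P(D|I)·P(I) + P(D|II)·P(II) + P(D|III)·P(III)
      = 0.017·0.29 + 0.134·0.2 + 0.148·0.51
      = 0.00493 + 0.0268 + 0.07548 = 0.10721

P(D) ≈ 0.1072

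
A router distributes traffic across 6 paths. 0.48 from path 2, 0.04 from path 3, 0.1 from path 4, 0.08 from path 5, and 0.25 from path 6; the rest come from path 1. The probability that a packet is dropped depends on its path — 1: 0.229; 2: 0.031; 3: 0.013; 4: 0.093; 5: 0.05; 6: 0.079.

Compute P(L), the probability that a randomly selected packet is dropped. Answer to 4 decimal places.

P(1) = 1 − (0.48 + 0.04 + 0.1 + 0.08 + 0.25) = 0.05.
P(L) = P(L|1)·P(1) + P(L|2)·P(2) + P(L|3)·P(3) + P(L|4)·P(4) + P(L|5)·P(5) + P(L|6)·P(6)
      = 0.229·0.05 + 0.031·0.48 + 0.013·0.04 + 0.093·0.1 + 0.05·0.08 + 0.079·0.25
      = 0.01145 + 0.01488 + 0.00052 + 0.0093 + 0.004 + 0.01975 = 0.0599

0.0599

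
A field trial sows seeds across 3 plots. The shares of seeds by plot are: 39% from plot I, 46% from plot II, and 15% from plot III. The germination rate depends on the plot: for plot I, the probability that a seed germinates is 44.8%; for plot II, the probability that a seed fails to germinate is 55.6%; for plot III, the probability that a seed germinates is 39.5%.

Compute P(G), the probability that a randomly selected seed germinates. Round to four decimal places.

0.4382

P(G|II) = 1 − 0.556 = 0.444.
P(G) = P(G|I)·P(I) + P(G|II)·P(II) + P(G|III)·P(III)
      = 0.448·0.39 + 0.444·0.46 + 0.395·0.15
      = 0.17472 + 0.20424 + 0.05925 = 0.43821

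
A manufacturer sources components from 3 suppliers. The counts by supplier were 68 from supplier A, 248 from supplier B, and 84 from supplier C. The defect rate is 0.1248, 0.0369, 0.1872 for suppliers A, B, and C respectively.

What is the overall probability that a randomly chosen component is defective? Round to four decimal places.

Total: 68 + 248 + 84 = 400.
P(A) = 68/400 = 0.17. P(B) = 248/400 = 0.62. P(C) = 84/400 = 0.21.
P(D) = P(D|A)·P(A) + P(D|B)·P(B) + P(D|C)·P(C)
      = 0.1248·0.17 + 0.0369·0.62 + 0.1872·0.21
      = 0.021216 + 0.022878 + 0.039312 = 0.083406

P(D) ≈ 0.0834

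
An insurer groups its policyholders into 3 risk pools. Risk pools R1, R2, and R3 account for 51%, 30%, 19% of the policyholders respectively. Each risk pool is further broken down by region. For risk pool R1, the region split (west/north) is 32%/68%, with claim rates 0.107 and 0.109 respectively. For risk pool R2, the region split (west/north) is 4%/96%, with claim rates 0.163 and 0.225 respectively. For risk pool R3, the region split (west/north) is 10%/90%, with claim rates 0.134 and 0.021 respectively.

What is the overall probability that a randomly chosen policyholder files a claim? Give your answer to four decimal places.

P(C|R1) = 0.32·0.107 + 0.68·0.109 = 0.03424 + 0.07412 = 0.10836
P(C|R2) = 0.04·0.163 + 0.96·0.225 = 0.00652 + 0.216 = 0.22252
P(C|R3) = 0.1·0.134 + 0.9·0.021 = 0.0134 + 0.0189 = 0.0323
Then overall,
P(C) = 0.51·0.10836 + 0.3·0.22252 + 0.19·0.0323
      = 0.0552636 + 0.066756 + 0.006137 = 0.1281566

0.1282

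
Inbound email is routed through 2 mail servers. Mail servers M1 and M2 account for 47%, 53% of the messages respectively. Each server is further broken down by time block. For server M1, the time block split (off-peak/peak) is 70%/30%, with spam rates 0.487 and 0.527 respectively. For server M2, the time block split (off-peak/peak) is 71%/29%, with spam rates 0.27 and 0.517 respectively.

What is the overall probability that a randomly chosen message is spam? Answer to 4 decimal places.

P(S|M1) = 0.7·0.487 + 0.3·0.527 = 0.3409 + 0.1581 = 0.499
P(S|M2) = 0.71·0.27 + 0.29·0.517 = 0.1917 + 0.14993 = 0.34163
Then overall,
P(S) = 0.47·0.499 + 0.53·0.34163
      = 0.23453 + 0.1810639 = 0.4155939

0.4156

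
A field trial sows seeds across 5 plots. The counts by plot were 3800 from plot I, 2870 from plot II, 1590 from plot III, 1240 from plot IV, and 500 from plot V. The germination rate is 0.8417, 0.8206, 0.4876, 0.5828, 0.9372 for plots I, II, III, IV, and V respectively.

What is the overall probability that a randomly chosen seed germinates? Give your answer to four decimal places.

P(G) ≈ 0.7520

Total: 3800 + 2870 + 1590 + 1240 + 500 = 10000.
P(I) = 3800/10000 = 0.38. P(II) = 2870/10000 = 0.287. P(III) = 1590/10000 = 0.159. P(IV) = 1240/10000 = 0.124. P(V) = 500/10000 = 0.05.
By the law of total probability,
P(G) = P(G|I)·P(I) + P(G|II)·P(II) + P(G|III)·P(III) + P(G|IV)·P(IV) + P(G|V)·P(V)
      = 0.8417·0.38 + 0.8206·0.287 + 0.4876·0.159 + 0.5828·0.124 + 0.9372·0.05
      = 0.319846 + 0.2355122 + 0.0775284 + 0.0722672 + 0.04686 = 0.7520138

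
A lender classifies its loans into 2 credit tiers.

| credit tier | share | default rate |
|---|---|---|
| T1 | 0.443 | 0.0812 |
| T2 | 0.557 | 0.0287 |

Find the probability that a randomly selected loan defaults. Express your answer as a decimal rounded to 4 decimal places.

0.0520

P(D) = P(D|T1)·P(T1) + P(D|T2)·P(T2)
      = 0.0812·0.443 + 0.0287·0.557
      = 0.0359716 + 0.0159859 = 0.0519575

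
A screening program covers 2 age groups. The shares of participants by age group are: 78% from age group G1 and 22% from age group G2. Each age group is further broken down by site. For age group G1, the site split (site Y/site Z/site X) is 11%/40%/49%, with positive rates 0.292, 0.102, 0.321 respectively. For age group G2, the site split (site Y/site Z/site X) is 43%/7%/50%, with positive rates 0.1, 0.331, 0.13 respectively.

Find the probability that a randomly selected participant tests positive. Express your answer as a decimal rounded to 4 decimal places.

0.2084

P(T|G1) = 0.11·0.292 + 0.4·0.102 + 0.49·0.321 = 0.03212 + 0.0408 + 0.15729 = 0.23021
P(T|G2) = 0.43·0.1 + 0.07·0.331 + 0.5·0.13 = 0.043 + 0.02317 + 0.065 = 0.13117
Then overall,
P(T) = 0.78·0.23021 + 0.22·0.13117
      = 0.1795638 + 0.0288574 = 0.2084212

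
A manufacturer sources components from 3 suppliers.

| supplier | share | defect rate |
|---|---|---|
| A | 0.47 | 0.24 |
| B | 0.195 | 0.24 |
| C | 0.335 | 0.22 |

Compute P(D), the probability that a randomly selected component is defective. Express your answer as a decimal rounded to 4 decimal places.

P(D) = P(D|A)·P(A) + P(D|B)·P(B) + P(D|C)·P(C)
      = 0.24·0.47 + 0.24·0.195 + 0.22·0.335
      = 0.1128 + 0.0468 + 0.0737 = 0.2333

0.2333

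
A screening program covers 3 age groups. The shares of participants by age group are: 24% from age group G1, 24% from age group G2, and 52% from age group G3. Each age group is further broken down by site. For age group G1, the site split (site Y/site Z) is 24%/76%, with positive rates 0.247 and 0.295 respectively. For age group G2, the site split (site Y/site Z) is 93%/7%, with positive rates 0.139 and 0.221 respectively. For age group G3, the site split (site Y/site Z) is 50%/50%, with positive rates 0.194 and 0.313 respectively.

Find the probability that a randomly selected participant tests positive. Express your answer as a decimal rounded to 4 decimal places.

P(T|G1) = 0.24·0.247 + 0.76·0.295 = 0.05928 + 0.2242 = 0.28348
P(T|G2) = 0.93·0.139 + 0.07·0.221 = 0.12927 + 0.01547 = 0.14474
P(T|G3) = 0.5·0.194 + 0.5·0.313 = 0.097 + 0.1565 = 0.2535
By total probability over the outer partition,
P(T) = 0.24·0.28348 + 0.24·0.14474 + 0.52·0.2535
      = 0.0680352 + 0.0347376 + 0.13182 = 0.2345928

P(T) ≈ 0.2346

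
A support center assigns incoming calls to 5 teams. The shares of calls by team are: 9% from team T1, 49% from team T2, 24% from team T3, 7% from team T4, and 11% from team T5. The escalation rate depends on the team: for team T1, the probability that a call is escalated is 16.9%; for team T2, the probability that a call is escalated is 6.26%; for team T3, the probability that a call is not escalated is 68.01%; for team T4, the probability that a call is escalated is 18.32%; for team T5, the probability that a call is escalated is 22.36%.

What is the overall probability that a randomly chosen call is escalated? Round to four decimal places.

P(E) ≈ 0.1601

P(E|T3) = 1 − 0.6801 = 0.3199.
By the law of total probability,
P(E) = P(E|T1)·P(T1) + P(E|T2)·P(T2) + P(E|T3)·P(T3) + P(E|T4)·P(T4) + P(E|T5)·P(T5)
      = 0.169·0.09 + 0.0626·0.49 + 0.3199·0.24 + 0.1832·0.07 + 0.2236·0.11
      = 0.01521 + 0.030674 + 0.076776 + 0.012824 + 0.024596 = 0.16008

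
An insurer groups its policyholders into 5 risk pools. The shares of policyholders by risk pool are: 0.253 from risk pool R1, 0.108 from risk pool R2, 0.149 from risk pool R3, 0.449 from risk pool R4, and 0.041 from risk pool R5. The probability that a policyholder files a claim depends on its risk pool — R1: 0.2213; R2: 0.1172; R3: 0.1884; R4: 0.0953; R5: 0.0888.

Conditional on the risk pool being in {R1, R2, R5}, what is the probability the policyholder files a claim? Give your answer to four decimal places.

0.1798

Let S = {R1, R2, R5}.
P(S) = 0.253 + 0.108 + 0.041 = 0.402.
P(C ∩ S) = 0.2213·0.253 + 0.1172·0.108 + 0.0888·0.041 = 0.0559889 + 0.0126576 + 0.0036408 = 0.0722873.
P(C | S) = 0.0722873 / 0.402 = 0.179819…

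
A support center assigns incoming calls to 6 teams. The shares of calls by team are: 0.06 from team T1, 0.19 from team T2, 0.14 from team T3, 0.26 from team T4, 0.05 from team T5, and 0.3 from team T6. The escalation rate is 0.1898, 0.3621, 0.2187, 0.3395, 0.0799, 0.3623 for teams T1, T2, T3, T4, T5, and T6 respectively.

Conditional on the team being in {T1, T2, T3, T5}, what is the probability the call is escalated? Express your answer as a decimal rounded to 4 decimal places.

0.2609

Let S = {T1, T2, T3, T5}.
P(S) = 0.06 + 0.19 + 0.14 + 0.05 = 0.44.
P(E ∩ S) = 0.1898·0.06 + 0.3621·0.19 + 0.2187·0.14 + 0.0799·0.05 = 0.011388 + 0.068799 + 0.030618 + 0.003995 = 0.1148.
P(E | S) = 0.1148 / 0.44 = 0.260909…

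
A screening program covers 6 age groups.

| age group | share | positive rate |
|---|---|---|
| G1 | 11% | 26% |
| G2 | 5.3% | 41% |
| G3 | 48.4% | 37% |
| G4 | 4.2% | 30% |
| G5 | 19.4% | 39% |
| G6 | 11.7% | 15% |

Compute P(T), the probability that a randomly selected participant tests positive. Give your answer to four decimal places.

P(T) ≈ 0.3352

P(T) = P(T|G1)·P(G1) + P(T|G2)·P(G2) + P(T|G3)·P(G3) + P(T|G4)·P(G4) + P(T|G5)·P(G5) + P(T|G6)·P(G6)
      = 0.26·0.11 + 0.41·0.053 + 0.37·0.484 + 0.3·0.042 + 0.39·0.194 + 0.15·0.117
      = 0.0286 + 0.02173 + 0.17908 + 0.0126 + 0.07566 + 0.01755 = 0.33522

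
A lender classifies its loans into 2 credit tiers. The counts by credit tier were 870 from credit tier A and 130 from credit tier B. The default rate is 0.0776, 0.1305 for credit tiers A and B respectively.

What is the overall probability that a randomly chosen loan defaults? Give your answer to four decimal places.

P(D) ≈ 0.0845

Total: 870 + 130 = 1000.
P(A) = 870/1000 = 0.87. P(B) = 130/1000 = 0.13.
P(D) = P(D|A)·P(A) + P(D|B)·P(B)
      = 0.0776·0.87 + 0.1305·0.13
      = 0.067512 + 0.016965 = 0.084477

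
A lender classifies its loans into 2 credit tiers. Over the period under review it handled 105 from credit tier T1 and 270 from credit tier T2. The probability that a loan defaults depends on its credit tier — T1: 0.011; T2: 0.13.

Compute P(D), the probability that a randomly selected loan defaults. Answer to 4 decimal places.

Total: 105 + 270 = 375.
P(T1) = 105/375 = 0.28. P(T2) = 270/375 = 0.72.
P(D) = P(D|T1)·P(T1) + P(D|T2)·P(T2)
      = 0.011·0.28 + 0.13·0.72
      = 0.00308 + 0.0936 = 0.09668

P(D) ≈ 0.0967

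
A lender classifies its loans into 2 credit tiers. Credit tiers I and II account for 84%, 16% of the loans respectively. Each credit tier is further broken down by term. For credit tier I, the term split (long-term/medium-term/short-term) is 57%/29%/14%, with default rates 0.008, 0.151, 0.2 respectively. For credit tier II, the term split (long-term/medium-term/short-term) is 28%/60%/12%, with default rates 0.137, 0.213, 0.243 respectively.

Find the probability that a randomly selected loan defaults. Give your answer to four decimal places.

0.0954

P(D|I) = 0.57·0.008 + 0.29·0.151 + 0.14·0.2 = 0.00456 + 0.04379 + 0.028 = 0.07635
P(D|II) = 0.28·0.137 + 0.6·0.213 + 0.12·0.243 = 0.03836 + 0.1278 + 0.02916 = 0.19532
Then overall,
P(D) = 0.84·0.07635 + 0.16·0.19532
      = 0.064134 + 0.0312512 = 0.0953852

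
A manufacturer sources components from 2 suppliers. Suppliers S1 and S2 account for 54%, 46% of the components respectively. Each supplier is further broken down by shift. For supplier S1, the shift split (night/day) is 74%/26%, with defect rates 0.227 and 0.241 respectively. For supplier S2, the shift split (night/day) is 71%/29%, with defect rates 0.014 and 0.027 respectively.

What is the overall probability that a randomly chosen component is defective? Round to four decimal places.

P(D|S1) = 0.74·0.227 + 0.26·0.241 = 0.16798 + 0.06266 = 0.23064
P(D|S2) = 0.71·0.014 + 0.29·0.027 = 0.00994 + 0.00783 = 0.01777
By total probability over the outer partition,
P(D) = 0.54·0.23064 + 0.46·0.01777
      = 0.1245456 + 0.0081742 = 0.1327198

P(D) ≈ 0.1327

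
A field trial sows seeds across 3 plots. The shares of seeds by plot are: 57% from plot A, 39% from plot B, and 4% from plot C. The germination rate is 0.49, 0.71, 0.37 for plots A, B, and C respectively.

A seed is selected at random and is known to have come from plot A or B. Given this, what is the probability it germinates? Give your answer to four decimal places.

0.5794

Let S = {A, B}.
P(S) = 0.57 + 0.39 = 0.96.
P(G ∩ S) = 0.49·0.57 + 0.71·0.39 = 0.2793 + 0.2769 = 0.5562.
P(G | S) = 0.5562 / 0.96 = 0.579375…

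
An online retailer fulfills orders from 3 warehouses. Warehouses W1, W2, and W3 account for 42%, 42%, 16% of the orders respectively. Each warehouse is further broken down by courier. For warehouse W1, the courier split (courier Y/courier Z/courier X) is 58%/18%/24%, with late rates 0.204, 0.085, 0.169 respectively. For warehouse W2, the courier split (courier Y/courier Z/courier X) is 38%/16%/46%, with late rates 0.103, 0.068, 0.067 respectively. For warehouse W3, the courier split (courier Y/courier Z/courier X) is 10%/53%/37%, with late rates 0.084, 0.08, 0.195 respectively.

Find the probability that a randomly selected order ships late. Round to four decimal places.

P(L|W1) = 0.58·0.204 + 0.18·0.085 + 0.24·0.169 = 0.11832 + 0.0153 + 0.04056 = 0.17418
P(L|W2) = 0.38·0.103 + 0.16·0.068 + 0.46·0.067 = 0.03914 + 0.01088 + 0.03082 = 0.08084
P(L|W3) = 0.1·0.084 + 0.53·0.08 + 0.37·0.195 = 0.0084 + 0.0424 + 0.07215 = 0.12295
By total probability over the outer partition,
P(L) = 0.42·0.17418 + 0.42·0.08084 + 0.16·0.12295
      = 0.0731556 + 0.0339528 + 0.019672 = 0.1267804

0.1268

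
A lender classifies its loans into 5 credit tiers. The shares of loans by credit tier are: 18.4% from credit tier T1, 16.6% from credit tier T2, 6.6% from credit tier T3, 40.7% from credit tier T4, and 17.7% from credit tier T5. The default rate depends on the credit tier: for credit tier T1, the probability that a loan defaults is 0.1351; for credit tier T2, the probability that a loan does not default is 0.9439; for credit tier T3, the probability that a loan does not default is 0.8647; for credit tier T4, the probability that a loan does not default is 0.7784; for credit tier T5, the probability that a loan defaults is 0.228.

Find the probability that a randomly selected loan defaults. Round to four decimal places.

P(D) ≈ 0.1736

P(D|T2) = 1 − 0.9439 = 0.0561.
P(D|T3) = 1 − 0.8647 = 0.1353.
P(D|T4) = 1 − 0.7784 = 0.2216.
P(D) = P(D|T1)·P(T1) + P(D|T2)·P(T2) + P(D|T3)·P(T3) + P(D|T4)·P(T4) + P(D|T5)·P(T5)
      = 0.1351·0.184 + 0.0561·0.166 + 0.1353·0.066 + 0.2216·0.407 + 0.228·0.177
      = 0.0248584 + 0.0093126 + 0.0089298 + 0.0901912 + 0.040356 = 0.173648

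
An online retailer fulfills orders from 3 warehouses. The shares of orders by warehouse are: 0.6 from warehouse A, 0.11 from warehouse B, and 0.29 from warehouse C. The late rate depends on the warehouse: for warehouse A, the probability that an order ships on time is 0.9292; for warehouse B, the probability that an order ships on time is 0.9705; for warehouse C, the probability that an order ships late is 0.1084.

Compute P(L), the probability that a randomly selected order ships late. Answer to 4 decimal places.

P(L) ≈ 0.0772

P(L|A) = 1 − 0.9292 = 0.0708.
P(L|B) = 1 − 0.9705 = 0.0295.
P(L) = P(L|A)·P(A) + P(L|B)·P(B) + P(L|C)·P(C)
      = 0.0708·0.6 + 0.0295·0.11 + 0.1084·0.29
      = 0.04248 + 0.003245 + 0.031436 = 0.077161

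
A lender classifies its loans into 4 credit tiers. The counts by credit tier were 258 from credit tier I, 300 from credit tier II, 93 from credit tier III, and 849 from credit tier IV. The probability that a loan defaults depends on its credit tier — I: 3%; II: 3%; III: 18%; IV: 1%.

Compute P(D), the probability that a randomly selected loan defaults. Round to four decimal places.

Total: 258 + 300 + 93 + 849 = 1500.
P(I) = 258/1500 = 0.172. P(II) = 300/1500 = 0.2. P(III) = 93/1500 = 0.062. P(IV) = 849/1500 = 0.566.
P(D) = P(D|I)·P(I) + P(D|II)·P(II) + P(D|III)·P(III) + P(D|IV)·P(IV)
      = 0.03·0.172 + 0.03·0.2 + 0.18·0.062 + 0.01·0.566
      = 0.00516 + 0.006 + 0.01116 + 0.00566 = 0.02798

P(D) ≈ 0.0280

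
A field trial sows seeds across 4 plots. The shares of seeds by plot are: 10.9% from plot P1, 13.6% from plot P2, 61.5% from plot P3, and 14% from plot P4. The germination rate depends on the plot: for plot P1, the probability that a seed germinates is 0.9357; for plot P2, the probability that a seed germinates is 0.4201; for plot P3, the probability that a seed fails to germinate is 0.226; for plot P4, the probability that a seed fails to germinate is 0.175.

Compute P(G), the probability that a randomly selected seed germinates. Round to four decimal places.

P(G|P3) = 1 − 0.226 = 0.774.
P(G|P4) = 1 − 0.175 = 0.825.
P(G) = P(G|P1)·P(P1) + P(G|P2)·P(P2) + P(G|P3)·P(P3) + P(G|P4)·P(P4)
      = 0.9357·0.109 + 0.4201·0.136 + 0.774·0.615 + 0.825·0.14
      = 0.1019913 + 0.0571336 + 0.47601 + 0.1155 = 0.7506349

0.7506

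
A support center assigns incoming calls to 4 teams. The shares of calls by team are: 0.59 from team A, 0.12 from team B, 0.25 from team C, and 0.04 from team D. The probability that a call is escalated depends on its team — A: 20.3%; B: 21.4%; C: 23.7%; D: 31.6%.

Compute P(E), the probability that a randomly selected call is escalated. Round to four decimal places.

P(E) ≈ 0.2173

P(E) = P(E|A)·P(A) + P(E|B)·P(B) + P(E|C)·P(C) + P(E|D)·P(D)
      = 0.203·0.59 + 0.214·0.12 + 0.237·0.25 + 0.316·0.04
      = 0.11977 + 0.02568 + 0.05925 + 0.01264 = 0.21734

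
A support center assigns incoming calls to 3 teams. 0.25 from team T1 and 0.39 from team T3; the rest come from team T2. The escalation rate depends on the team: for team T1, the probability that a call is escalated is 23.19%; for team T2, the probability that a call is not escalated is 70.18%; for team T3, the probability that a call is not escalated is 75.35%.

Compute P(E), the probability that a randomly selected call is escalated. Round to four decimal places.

P(E) ≈ 0.2615

P(T2) = 1 − (0.25 + 0.39) = 0.36.
P(E|T2) = 1 − 0.7018 = 0.2982.
P(E|T3) = 1 − 0.7535 = 0.2465.
By the law of total probability,
P(E) = P(E|T1)·P(T1) + P(E|T2)·P(T2) + P(E|T3)·P(T3)
      = 0.2319·0.25 + 0.2982·0.36 + 0.2465·0.39
      = 0.057975 + 0.107352 + 0.096135 = 0.261462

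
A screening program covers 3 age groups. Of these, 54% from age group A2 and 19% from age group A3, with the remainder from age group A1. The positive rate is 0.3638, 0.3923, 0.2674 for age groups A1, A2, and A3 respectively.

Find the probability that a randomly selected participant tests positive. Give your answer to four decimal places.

P(T) ≈ 0.3609

P(A1) = 1 − (0.54 + 0.19) = 0.27.
By the law of total probability,
P(T) = P(T|A1)·P(A1) + P(T|A2)·P(A2) + P(T|A3)·P(A3)
      = 0.3638·0.27 + 0.3923·0.54 + 0.2674·0.19
      = 0.098226 + 0.211842 + 0.050806 = 0.360874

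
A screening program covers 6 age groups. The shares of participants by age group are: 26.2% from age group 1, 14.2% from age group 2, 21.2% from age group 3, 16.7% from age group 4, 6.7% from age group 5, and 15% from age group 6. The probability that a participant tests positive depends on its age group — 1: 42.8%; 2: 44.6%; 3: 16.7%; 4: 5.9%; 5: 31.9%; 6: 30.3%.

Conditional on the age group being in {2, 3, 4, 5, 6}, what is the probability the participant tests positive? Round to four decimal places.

Let S = {2, 3, 4, 5, 6}.
P(S) = 0.142 + 0.212 + 0.167 + 0.067 + 0.15 = 0.738.
P(T ∩ S) = 0.446·0.142 + 0.167·0.212 + 0.059·0.167 + 0.319·0.067 + 0.303·0.15 = 0.063332 + 0.035404 + 0.009853 + 0.021373 + 0.04545 = 0.175412.
P(T | S) = 0.175412 / 0.738 = 0.237686…

P(T|S) ≈ 0.2377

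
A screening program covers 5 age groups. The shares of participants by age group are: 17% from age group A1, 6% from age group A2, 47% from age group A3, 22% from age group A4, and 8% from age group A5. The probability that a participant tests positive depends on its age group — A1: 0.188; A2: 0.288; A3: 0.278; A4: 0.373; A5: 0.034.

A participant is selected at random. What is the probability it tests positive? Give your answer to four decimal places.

0.2647

P(T) = P(T|A1)·P(A1) + P(T|A2)·P(A2) + P(T|A3)·P(A3) + P(T|A4)·P(A4) + P(T|A5)·P(A5)
      = 0.188·0.17 + 0.288·0.06 + 0.278·0.47 + 0.373·0.22 + 0.034·0.08
      = 0.03196 + 0.01728 + 0.13066 + 0.08206 + 0.00272 = 0.26468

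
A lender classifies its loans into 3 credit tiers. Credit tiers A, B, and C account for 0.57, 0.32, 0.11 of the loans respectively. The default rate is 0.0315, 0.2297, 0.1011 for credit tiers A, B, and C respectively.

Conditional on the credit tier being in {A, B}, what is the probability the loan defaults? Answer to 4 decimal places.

Let S = {A, B}.
P(S) = 0.57 + 0.32 = 0.89.
P(D ∩ S) = 0.0315·0.57 + 0.2297·0.32 = 0.017955 + 0.073504 = 0.091459.
P(D | S) = 0.091459 / 0.89 = 0.102763…

0.1028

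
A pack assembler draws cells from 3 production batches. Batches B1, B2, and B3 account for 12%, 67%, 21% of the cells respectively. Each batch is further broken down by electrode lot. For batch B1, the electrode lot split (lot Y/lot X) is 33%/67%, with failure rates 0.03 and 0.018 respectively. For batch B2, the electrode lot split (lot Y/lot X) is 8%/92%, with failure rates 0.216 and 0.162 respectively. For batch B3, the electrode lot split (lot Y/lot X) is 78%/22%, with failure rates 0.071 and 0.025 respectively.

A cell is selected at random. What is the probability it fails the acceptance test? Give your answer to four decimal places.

0.1269

P(F|B1) = 0.33·0.03 + 0.67·0.018 = 0.0099 + 0.01206 = 0.02196
P(F|B2) = 0.08·0.216 + 0.92·0.162 = 0.01728 + 0.14904 = 0.16632
P(F|B3) = 0.78·0.071 + 0.22·0.025 = 0.05538 + 0.0055 = 0.06088
By total probability over the outer partition,
P(F) = 0.12·0.02196 + 0.67·0.16632 + 0.21·0.06088
      = 0.0026352 + 0.1114344 + 0.0127848 = 0.1268544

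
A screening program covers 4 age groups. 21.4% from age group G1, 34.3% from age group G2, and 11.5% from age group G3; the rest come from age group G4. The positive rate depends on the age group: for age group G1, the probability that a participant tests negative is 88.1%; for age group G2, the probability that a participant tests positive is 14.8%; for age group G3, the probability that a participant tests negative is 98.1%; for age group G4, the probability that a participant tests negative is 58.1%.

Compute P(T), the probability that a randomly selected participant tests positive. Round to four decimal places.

0.2158

P(G4) = 1 − (0.214 + 0.343 + 0.115) = 0.328.
P(T|G1) = 1 − 0.881 = 0.119.
P(T|G3) = 1 − 0.981 = 0.019.
P(T|G4) = 1 − 0.581 = 0.419.
P(T) = P(T|G1)·P(G1) + P(T|G2)·P(G2) + P(T|G3)·P(G3) + P(T|G4)·P(G4)
      = 0.119·0.214 + 0.148·0.343 + 0.019·0.115 + 0.419·0.328
      = 0.025466 + 0.050764 + 0.002185 + 0.137432 = 0.215847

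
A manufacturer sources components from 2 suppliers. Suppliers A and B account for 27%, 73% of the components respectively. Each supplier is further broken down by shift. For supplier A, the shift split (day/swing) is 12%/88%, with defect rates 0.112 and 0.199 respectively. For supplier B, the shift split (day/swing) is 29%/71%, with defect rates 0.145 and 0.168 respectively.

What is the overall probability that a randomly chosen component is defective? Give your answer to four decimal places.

P(D) ≈ 0.1687

P(D|A) = 0.12·0.112 + 0.88·0.199 = 0.01344 + 0.17512 = 0.18856
P(D|B) = 0.29·0.145 + 0.71·0.168 = 0.04205 + 0.11928 = 0.16133
Then overall,
P(D) = 0.27·0.18856 + 0.73·0.16133
      = 0.0509112 + 0.1177709 = 0.1686821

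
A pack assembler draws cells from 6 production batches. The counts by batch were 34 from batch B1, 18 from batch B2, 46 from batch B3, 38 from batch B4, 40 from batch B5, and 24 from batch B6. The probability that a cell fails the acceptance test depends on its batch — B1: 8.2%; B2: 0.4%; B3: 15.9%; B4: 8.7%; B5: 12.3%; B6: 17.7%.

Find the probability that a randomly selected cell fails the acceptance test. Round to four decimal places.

Total: 34 + 18 + 46 + 38 + 40 + 24 = 200.
P(B1) = 34/200 = 0.17. P(B2) = 18/200 = 0.09. P(B3) = 46/200 = 0.23. P(B4) = 38/200 = 0.19. P(B5) = 40/200 = 0.2. P(B6) = 24/200 = 0.12.
P(F) = P(F|B1)·P(B1) + P(F|B2)·P(B2) + P(F|B3)·P(B3) + P(F|B4)·P(B4) + P(F|B5)·P(B5) + P(F|B6)·P(B6)
      = 0.082·0.17 + 0.004·0.09 + 0.159·0.23 + 0.087·0.19 + 0.123·0.2 + 0.177·0.12
      = 0.01394 + 0.00036 + 0.03657 + 0.01653 + 0.0246 + 0.02124 = 0.11324

0.1132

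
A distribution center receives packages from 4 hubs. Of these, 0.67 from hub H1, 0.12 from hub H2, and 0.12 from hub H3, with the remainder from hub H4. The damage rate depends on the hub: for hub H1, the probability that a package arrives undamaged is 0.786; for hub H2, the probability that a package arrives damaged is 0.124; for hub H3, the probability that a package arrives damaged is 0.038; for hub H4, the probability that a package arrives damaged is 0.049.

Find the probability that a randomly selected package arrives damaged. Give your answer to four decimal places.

P(D) ≈ 0.1672

P(H4) = 1 − (0.67 + 0.12 + 0.12) = 0.09.
P(D|H1) = 1 − 0.786 = 0.214.
P(D) = P(D|H1)·P(H1) + P(D|H2)·P(H2) + P(D|H3)·P(H3) + P(D|H4)·P(H4)
      = 0.214·0.67 + 0.124·0.12 + 0.038·0.12 + 0.049·0.09
      = 0.14338 + 0.01488 + 0.00456 + 0.00441 = 0.16723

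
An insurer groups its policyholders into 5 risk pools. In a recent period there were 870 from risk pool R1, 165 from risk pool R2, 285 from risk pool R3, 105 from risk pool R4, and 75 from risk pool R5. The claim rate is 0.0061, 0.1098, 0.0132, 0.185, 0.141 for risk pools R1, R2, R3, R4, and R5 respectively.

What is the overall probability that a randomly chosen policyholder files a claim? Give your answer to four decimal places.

Total: 870 + 165 + 285 + 105 + 75 = 1500.
P(R1) = 870/1500 = 0.58. P(R2) = 165/1500 = 0.11. P(R3) = 285/1500 = 0.19. P(R4) = 105/1500 = 0.07. P(R5) = 75/1500 = 0.05.
Using total probability over the partition,
P(C) = P(C|R1)·P(R1) + P(C|R2)·P(R2) + P(C|R3)·P(R3) + P(C|R4)·P(R4) + P(C|R5)·P(R5)
      = 0.0061·0.58 + 0.1098·0.11 + 0.0132·0.19 + 0.185·0.07 + 0.141·0.05
      = 0.003538 + 0.012078 + 0.002508 + 0.01295 + 0.00705 = 0.038124

0.0381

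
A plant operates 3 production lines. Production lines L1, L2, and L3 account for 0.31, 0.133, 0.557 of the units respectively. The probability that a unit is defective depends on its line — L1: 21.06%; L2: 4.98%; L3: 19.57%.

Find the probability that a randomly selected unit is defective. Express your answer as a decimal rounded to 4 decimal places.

By the law of total probability,
P(D) = P(D|L1)·P(L1) + P(D|L2)·P(L2) + P(D|L3)·P(L3)
      = 0.2106·0.31 + 0.0498·0.133 + 0.1957·0.557
      = 0.065286 + 0.0066234 + 0.1090049 = 0.1809143

P(D) ≈ 0.1809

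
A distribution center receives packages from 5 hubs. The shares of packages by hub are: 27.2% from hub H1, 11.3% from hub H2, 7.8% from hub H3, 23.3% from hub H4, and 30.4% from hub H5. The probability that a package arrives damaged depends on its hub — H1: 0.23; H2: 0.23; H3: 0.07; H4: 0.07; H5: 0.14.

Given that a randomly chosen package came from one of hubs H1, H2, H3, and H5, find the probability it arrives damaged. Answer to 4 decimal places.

Let S = {H1, H2, H3, H5}.
P(S) = 0.272 + 0.113 + 0.078 + 0.304 = 0.767.
P(D ∩ S) = 0.23·0.272 + 0.23·0.113 + 0.07·0.078 + 0.14·0.304 = 0.06256 + 0.02599 + 0.00546 + 0.04256 = 0.13657.
P(D | S) = 0.13657 / 0.767 = 0.178057…

P(D|S) ≈ 0.1781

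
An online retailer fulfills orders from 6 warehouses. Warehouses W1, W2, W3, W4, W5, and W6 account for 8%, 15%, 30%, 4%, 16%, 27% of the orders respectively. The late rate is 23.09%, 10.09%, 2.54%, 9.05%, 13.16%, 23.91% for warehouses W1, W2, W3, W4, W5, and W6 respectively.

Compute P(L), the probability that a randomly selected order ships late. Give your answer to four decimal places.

Using total probability over the partition,
P(L) = P(L|W1)·P(W1) + P(L|W2)·P(W2) + P(L|W3)·P(W3) + P(L|W4)·P(W4) + P(L|W5)·P(W5) + P(L|W6)·P(W6)
      = 0.2309·0.08 + 0.1009·0.15 + 0.0254·0.3 + 0.0905·0.04 + 0.1316·0.16 + 0.2391·0.27
      = 0.018472 + 0.015135 + 0.00762 + 0.00362 + 0.021056 + 0.064557 = 0.13046

P(L) ≈ 0.1305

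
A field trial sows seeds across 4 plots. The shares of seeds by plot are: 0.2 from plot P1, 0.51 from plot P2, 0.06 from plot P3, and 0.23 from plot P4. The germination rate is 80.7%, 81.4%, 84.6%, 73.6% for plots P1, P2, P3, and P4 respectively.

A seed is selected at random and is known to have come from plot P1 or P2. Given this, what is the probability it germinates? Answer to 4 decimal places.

P(G|S) ≈ 0.8120

Let S = {P1, P2}.
P(S) = 0.2 + 0.51 = 0.71.
P(G ∩ S) = 0.807·0.2 + 0.814·0.51 = 0.1614 + 0.41514 = 0.57654.
P(G | S) = 0.57654 / 0.71 = 0.812028…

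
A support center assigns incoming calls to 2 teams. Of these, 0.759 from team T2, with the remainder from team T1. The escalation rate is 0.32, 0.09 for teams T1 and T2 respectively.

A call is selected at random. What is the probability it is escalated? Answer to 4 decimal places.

P(T1) = 1 − (0.759) = 0.241.
By the law of total probability,
P(E) = P(E|T1)·P(T1) + P(E|T2)·P(T2)
      = 0.32·0.241 + 0.09·0.759
      = 0.07712 + 0.06831 = 0.14543

P(E) ≈ 0.1454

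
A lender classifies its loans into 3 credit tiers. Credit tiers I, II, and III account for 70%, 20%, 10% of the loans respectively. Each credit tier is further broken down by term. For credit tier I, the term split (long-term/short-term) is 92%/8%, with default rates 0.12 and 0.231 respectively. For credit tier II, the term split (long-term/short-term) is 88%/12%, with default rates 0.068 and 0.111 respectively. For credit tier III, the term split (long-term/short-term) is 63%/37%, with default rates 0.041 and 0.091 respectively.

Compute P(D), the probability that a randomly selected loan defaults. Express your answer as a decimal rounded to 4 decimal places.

P(D|I) = 0.92·0.12 + 0.08·0.231 = 0.1104 + 0.01848 = 0.12888
P(D|II) = 0.88·0.068 + 0.12·0.111 = 0.05984 + 0.01332 = 0.07316
P(D|III) = 0.63·0.041 + 0.37·0.091 = 0.02583 + 0.03367 = 0.0595
By total probability over the outer partition,
P(D) = 0.7·0.12888 + 0.2·0.07316 + 0.1·0.0595
      = 0.090216 + 0.014632 + 0.00595 = 0.110798

0.1108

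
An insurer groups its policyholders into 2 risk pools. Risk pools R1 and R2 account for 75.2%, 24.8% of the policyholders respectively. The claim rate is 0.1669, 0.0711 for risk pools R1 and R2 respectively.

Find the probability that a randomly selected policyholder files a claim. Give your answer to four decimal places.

By the law of total probability,
P(C) = P(C|R1)·P(R1) + P(C|R2)·P(R2)
      = 0.1669·0.752 + 0.0711·0.248
      = 0.1255088 + 0.0176328 = 0.1431416

0.1431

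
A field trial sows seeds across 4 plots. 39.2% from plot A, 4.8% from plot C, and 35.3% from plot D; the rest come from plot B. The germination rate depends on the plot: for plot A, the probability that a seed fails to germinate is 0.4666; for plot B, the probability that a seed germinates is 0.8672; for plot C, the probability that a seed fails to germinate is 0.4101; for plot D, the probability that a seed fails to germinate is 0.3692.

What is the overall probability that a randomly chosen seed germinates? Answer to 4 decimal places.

P(B) = 1 − (0.392 + 0.048 + 0.353) = 0.207.
P(G|A) = 1 − 0.4666 = 0.5334.
P(G|C) = 1 − 0.4101 = 0.5899.
P(G|D) = 1 − 0.3692 = 0.6308.
P(G) = P(G|A)·P(A) + P(G|B)·P(B) + P(G|C)·P(C) + P(G|D)·P(D)
      = 0.5334·0.392 + 0.8672·0.207 + 0.5899·0.048 + 0.6308·0.353
      = 0.2090928 + 0.1795104 + 0.0283152 + 0.2226724 = 0.6395908

0.6396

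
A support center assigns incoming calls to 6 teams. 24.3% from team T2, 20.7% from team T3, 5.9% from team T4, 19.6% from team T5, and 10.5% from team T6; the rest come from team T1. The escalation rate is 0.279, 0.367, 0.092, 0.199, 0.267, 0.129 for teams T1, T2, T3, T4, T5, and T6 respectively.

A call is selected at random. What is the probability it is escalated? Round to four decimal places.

P(E) ≈ 0.2389

P(T1) = 1 − (0.243 + 0.207 + 0.059 + 0.196 + 0.105) = 0.19.
P(E) = P(E|T1)·P(T1) + P(E|T2)·P(T2) + P(E|T3)·P(T3) + P(E|T4)·P(T4) + P(E|T5)·P(T5) + P(E|T6)·P(T6)
      = 0.279·0.19 + 0.367·0.243 + 0.092·0.207 + 0.199·0.059 + 0.267·0.196 + 0.129·0.105
      = 0.05301 + 0.089181 + 0.019044 + 0.011741 + 0.052332 + 0.013545 = 0.238853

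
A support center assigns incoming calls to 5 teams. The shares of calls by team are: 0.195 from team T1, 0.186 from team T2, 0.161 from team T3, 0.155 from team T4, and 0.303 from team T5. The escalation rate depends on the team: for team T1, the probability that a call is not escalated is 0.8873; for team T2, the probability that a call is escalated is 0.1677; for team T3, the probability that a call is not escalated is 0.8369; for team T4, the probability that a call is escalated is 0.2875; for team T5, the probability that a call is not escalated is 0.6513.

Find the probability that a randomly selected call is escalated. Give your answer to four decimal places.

P(E|T1) = 1 − 0.8873 = 0.1127.
P(E|T3) = 1 − 0.8369 = 0.1631.
P(E|T5) = 1 − 0.6513 = 0.3487.
P(E) = P(E|T1)·P(T1) + P(E|T2)·P(T2) + P(E|T3)·P(T3) + P(E|T4)·P(T4) + P(E|T5)·P(T5)
      = 0.1127·0.195 + 0.1677·0.186 + 0.1631·0.161 + 0.2875·0.155 + 0.3487·0.303
      = 0.0219765 + 0.0311922 + 0.0262591 + 0.0445625 + 0.1056561 = 0.2296464

0.2296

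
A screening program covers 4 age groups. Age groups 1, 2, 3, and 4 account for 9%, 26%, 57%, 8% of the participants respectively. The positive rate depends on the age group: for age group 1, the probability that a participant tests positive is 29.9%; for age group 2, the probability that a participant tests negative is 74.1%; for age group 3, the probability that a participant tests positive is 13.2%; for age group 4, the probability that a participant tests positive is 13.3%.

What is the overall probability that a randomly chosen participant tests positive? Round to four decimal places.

P(T|2) = 1 − 0.741 = 0.259.
Using total probability over the partition,
P(T) = P(T|1)·P(1) + P(T|2)·P(2) + P(T|3)·P(3) + P(T|4)·P(4)
      = 0.299·0.09 + 0.259·0.26 + 0.132·0.57 + 0.133·0.08
      = 0.02691 + 0.06734 + 0.07524 + 0.01064 = 0.18013

0.1801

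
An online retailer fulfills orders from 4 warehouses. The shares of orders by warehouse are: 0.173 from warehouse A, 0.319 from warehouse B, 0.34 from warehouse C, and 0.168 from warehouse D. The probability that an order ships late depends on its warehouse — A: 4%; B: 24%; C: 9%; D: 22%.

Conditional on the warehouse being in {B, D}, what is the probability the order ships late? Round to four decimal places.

Let S = {B, D}.
P(S) = 0.319 + 0.168 = 0.487.
P(L ∩ S) = 0.24·0.319 + 0.22·0.168 = 0.07656 + 0.03696 = 0.11352.
P(L | S) = 0.11352 / 0.487 = 0.233101…

0.2331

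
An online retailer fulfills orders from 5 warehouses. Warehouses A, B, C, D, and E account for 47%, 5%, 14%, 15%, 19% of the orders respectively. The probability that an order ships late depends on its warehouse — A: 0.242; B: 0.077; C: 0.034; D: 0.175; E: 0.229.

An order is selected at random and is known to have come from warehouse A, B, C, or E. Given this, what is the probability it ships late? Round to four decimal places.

P(L|S) ≈ 0.1951

Let S = {A, B, C, E}.
P(S) = 0.47 + 0.05 + 0.14 + 0.19 = 0.85.
P(L ∩ S) = 0.242·0.47 + 0.077·0.05 + 0.034·0.14 + 0.229·0.19 = 0.11374 + 0.00385 + 0.00476 + 0.04351 = 0.16586.
P(L | S) = 0.16586 / 0.85 = 0.195129…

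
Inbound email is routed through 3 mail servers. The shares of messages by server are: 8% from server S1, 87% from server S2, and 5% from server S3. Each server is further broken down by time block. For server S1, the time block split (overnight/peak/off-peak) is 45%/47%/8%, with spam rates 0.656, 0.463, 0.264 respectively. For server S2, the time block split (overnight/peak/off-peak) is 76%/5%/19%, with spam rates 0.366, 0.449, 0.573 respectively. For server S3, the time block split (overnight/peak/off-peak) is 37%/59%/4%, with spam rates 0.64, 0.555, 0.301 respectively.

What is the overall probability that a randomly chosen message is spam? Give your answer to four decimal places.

P(S|S1) = 0.45·0.656 + 0.47·0.463 + 0.08·0.264 = 0.2952 + 0.21761 + 0.02112 = 0.53393
P(S|S2) = 0.76·0.366 + 0.05·0.449 + 0.19·0.573 = 0.27816 + 0.02245 + 0.10887 = 0.40948
P(S|S3) = 0.37·0.64 + 0.59·0.555 + 0.04·0.301 = 0.2368 + 0.32745 + 0.01204 = 0.57629
By total probability over the outer partition,
P(S) = 0.08·0.53393 + 0.87·0.40948 + 0.05·0.57629
      = 0.0427144 + 0.3562476 + 0.0288145 = 0.4277765

P(S) ≈ 0.4278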